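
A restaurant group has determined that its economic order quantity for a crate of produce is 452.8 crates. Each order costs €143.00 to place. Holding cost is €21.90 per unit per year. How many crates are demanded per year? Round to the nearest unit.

D ≈ 15,700 crates per year

Invert the EOQ relation Q*² = 2DS/H.
From Q* = √(2DS/H): D = Q*²H / (2S) = 452.8² × 21.9 / (2 × 143) = 15699.684.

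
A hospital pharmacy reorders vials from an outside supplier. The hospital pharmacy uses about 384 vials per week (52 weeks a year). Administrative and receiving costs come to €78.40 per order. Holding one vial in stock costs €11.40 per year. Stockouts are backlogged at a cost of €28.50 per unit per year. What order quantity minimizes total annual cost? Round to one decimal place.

Annual demand D = 384 × 52 = 19,968.
With planned backorders, Q* = √(2DS/H) · √((H+B)/B).
√(2DS/H) = √(2 × 19,968 × 78.4 / 11.4) = 524.068.
√((H+B)/B) = √((11.4+28.5)/28.5) = 1.1832.
Q* ≈ 620.086.

Q* ≈ 620.1 vials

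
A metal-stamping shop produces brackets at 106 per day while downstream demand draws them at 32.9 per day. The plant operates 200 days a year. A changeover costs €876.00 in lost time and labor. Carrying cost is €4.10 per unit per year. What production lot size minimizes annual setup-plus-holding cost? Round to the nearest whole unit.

Annual demand D = 32.9 × 200 = 6,580.
Production build-up factor (1 − d/p) = 1 − 32.9/106 = 0.6896.
Q* = √(2DS / (H(1 − d/p))) = √(2 × 6,580 × 876 / (4.1 × 0.6896)).
= √(11,528,160 / 2.8275) ≈ 2019.214.

Q* ≈ 2,019 brackets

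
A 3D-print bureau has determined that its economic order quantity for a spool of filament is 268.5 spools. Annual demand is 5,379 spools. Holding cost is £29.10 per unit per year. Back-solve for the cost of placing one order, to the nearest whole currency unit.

S ≈ £195

The basic EOQ model gives Q* = √(2DS/H); rearrange for the unknown.
From Q* = √(2DS/H): S = Q*²H / (2D) = 268.5² × 29.1 / (2 × 5,379) = 195.0069.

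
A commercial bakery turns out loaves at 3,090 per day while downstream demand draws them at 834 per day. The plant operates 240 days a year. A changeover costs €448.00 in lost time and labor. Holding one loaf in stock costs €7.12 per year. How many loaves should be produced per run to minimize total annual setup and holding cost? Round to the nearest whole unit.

Q* ≈ 5,874 loaves

Annual demand D = 834 × 240 = 200,160.
Production build-up factor (1 − d/p) = 1 − 834/3,090 = 0.7301.
Q* = √(2DS / (H(1 − d/p))) = √(2 × 200,160 × 448 / (7.12 × 0.7301)).
= √(179,343,360 / 5.1983) ≈ 5873.708.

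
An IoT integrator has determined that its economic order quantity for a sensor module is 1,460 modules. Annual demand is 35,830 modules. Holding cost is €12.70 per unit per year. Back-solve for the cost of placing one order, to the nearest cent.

S ≈ €377.77

Invert the EOQ relation Q*² = 2DS/H.
From Q* = √(2DS/H): S = Q*²H / (2D) = 1,460² × 12.7 / (2 × 35,830) = 377.7745.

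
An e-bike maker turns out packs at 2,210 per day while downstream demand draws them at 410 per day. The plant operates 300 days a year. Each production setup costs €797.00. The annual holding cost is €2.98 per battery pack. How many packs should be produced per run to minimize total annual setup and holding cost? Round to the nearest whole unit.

Q* ≈ 8,988 packs

Annual demand D = 410 × 300 = 123,000.
Production build-up factor (1 − d/p) = 1 − 410/2,210 = 0.8145.
Q* = √(2DS / (H(1 − d/p))) = √(2 × 123,000 × 797 / (2.98 × 0.8145)).
= √(196,062,000 / 2.4271) ≈ 8987.698.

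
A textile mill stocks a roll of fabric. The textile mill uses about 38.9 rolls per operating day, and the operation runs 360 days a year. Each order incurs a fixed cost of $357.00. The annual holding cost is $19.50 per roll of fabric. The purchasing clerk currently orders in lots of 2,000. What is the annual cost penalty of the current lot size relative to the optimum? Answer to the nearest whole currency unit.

Annual demand D = 38.9 × 360 = 14,004.
EOQ = √(2DS/H) = √(2 × 14,004 × 357 / 19.5) ≈ 716.07.
Cost at Q* = (D/Q*)S + (Q*/2)H = √(2DSH) ≈ $13,963.44.
Cost at Q = 2,000: (14,004/2,000)×357 + (2,000/2)×19.5 = $2,499.71 + $19,500.00 = $21,999.71.
Excess = $21,999.71 − $13,963.44 = $8,036.27.

Extra cost ≈ $8,036 per year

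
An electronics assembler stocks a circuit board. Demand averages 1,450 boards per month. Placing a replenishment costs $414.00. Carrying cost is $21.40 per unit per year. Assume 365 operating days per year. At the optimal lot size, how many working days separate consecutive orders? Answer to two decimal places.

Annual demand D = 1,450 × 12 = 17,400.
The optimal lot size = √(2DS/H) = √(2 × 17,400 × 414 / 21.4) ≈ 820.51.
Cycle time = Q*/D × 365 = 820.51 / 17,400 × 365 ≈ 17.212 days.

T ≈ 17.21 days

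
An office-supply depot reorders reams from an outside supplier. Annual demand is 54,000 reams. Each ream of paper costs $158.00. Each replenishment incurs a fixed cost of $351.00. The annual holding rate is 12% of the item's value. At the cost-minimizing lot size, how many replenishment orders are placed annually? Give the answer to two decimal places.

Holding cost H = 0.12 × $158.00 = $18.9600 per unit per year.
The optimal lot size = √(2DS/H) = √(2 × 54,000 × 351 / 18.96) ≈ 1413.99.
Orders per year = D / Q* = 54,000 / 1413.99 ≈ 38.190.

N ≈ 38.19 orders per year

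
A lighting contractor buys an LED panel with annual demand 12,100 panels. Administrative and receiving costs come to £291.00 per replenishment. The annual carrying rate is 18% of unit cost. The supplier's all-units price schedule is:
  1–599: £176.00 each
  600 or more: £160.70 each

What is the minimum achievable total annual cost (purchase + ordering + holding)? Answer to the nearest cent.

Holding cost per unit per year at price C is H = 0.18·C.
Candidates are each tier's EOQ (if it falls in that tier) and each price-break quantity.
EOQ at £176.00 = 471.5 (feasible in tier 1): TC = 12,100×£176.00 + (12,100/471.5)×291 + (471.5/2)×0.18×£176.00 = £2,144,536.43.
EOQ at £160.70 = 493.4 < 600, so use break Q=600: TC = 12,100×£160.70 + (12,100/600.0)×291 + (600.0/2)×0.18×£160.70 = £1,959,016.30.
Lowest total cost among the candidates is at Q = 600.0.

TC* ≈ £1,959,016.30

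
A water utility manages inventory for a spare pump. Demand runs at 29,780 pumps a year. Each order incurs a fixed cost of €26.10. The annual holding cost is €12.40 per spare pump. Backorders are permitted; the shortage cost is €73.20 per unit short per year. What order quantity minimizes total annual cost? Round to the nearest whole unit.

Q* ≈ 383 pumps

With planned backorders, Q* = √(2DS/H) · √((H+B)/B).
√(2DS/H) = √(2 × 29,780 × 26.1 / 12.4) = 354.068.
√((H+B)/B) = √((12.4+73.2)/73.2) = 1.0814.
Q* ≈ 382.885.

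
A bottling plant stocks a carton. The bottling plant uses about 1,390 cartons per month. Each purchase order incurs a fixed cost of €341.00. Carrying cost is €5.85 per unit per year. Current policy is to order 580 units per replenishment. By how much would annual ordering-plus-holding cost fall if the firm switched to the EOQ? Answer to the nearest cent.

Annual demand D = 1,390 × 12 = 16,680.
EOQ = √(2DS/H) = √(2 × 16,680 × 341 / 5.85) ≈ 1394.48.
Cost at Q* = (D/Q*)S + (Q*/2)H = √(2DSH) ≈ €8,157.71.
Cost at Q = 580: (16,680/580)×341 + (580/2)×5.85 = €9,806.69 + €1,696.50 = €11,503.19.
Excess = €11,503.19 − €8,157.71 = €3,345.48.

Extra cost ≈ €3,345.48 per year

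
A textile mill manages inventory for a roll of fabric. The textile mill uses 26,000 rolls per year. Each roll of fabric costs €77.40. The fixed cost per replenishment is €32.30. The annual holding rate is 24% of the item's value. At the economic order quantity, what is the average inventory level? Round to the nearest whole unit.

Average inventory ≈ 150 rolls

Holding cost H = 0.24 × €77.40 = €18.5760 per unit per year.
Q* = √(2DS/H) = √(2 × 26,000 × 32.3 / 18.576) ≈ 300.70.
Average inventory = Q*/2 ≈ 300.70 / 2 = 150.348.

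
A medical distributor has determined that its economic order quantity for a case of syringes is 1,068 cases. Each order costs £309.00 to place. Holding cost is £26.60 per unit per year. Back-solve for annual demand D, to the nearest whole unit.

Invert the EOQ relation Q*² = 2DS/H.
From Q* = √(2DS/H): D = Q*²H / (2S) = 1,068² × 26.6 / (2 × 309) = 49094.819.

D ≈ 49,095 cases per year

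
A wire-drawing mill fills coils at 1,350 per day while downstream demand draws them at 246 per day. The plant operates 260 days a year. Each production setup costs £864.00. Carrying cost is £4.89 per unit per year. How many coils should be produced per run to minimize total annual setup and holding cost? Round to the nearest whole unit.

Q* ≈ 5,257 coils

Annual demand D = 246 × 260 = 63,960.
Production build-up factor (1 − d/p) = 1 − 246/1,350 = 0.8178.
Q* = √(2DS / (H(1 − d/p))) = √(2 × 63,960 × 864 / (4.89 × 0.8178)).
= √(110,522,880 / 3.9989) ≈ 5257.194.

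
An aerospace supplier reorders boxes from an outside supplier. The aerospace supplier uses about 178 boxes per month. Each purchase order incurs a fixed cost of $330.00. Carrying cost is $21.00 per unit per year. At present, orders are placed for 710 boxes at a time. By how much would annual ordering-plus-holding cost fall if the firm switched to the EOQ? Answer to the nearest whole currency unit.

Annual demand D = 178 × 12 = 2,136.
EOQ = √(2DS/H) = √(2 × 2,136 × 330 / 21) ≈ 259.10.
Cost at Q* = (D/Q*)S + (Q*/2)H = √(2DSH) ≈ $5,441.04.
Cost at Q = 710: (2,136/710)×330 + (710/2)×21 = $992.79 + $7,455.00 = $8,447.79.
Excess = $8,447.79 − $5,441.04 = $3,006.74.

Extra cost ≈ $3,007 per year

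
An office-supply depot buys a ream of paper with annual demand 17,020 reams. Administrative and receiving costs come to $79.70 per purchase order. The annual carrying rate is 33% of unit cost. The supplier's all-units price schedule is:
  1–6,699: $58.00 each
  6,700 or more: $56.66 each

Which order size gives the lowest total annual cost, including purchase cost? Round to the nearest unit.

Q* ≈ 376 reams

Holding cost per unit per year at price C is H = 0.33·C.
Evaluate total cost at each tier's feasible EOQ or, if the EOQ is below the tier, at the tier's minimum quantity.
EOQ at $58.00 = 376.5 (feasible in tier 1): TC = 17,020×$58.00 + (17,020/376.5)×79.7 + (376.5/2)×0.33×$58.00 = $994,366.01.
EOQ at $56.66 = 380.9 < 6700, so use break Q=6700: TC = 17,020×$56.66 + (17,020/6700.0)×79.7 + (6700.0/2)×0.33×$56.66 = $1,027,193.29.
Lowest total cost is $994,366.01 at Q = 376.5.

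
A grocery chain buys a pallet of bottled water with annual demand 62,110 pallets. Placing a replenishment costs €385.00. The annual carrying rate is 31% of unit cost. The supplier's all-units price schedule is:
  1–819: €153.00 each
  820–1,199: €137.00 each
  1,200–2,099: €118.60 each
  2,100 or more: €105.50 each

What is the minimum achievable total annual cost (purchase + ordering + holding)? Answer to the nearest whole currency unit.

TC* ≈ €6,598,332

Holding cost per unit per year at price C is H = 0.31·C.
For each price level, check whether its EOQ is feasible; otherwise the best quantity at that price is the breakpoint.
Tier 1 (€153.00): EOQ = 1004.2 exceeds tier's upper bound 819, so this tier is dominated.
EOQ at €137.00 = 1061.2 (feasible in tier 2): TC = 62,110×€137.00 + (62,110/1061.2)×385 + (1061.2/2)×0.31×€137.00 = €8,554,137.89.
EOQ at €118.60 = 1140.5 < 1200, so use break Q=1200: TC = 62,110×€118.60 + (62,110/1200.0)×385 + (1200.0/2)×0.31×€118.60 = €7,408,232.56.
EOQ at €105.50 = 1209.3 < 2100, so use break Q=2100: TC = 62,110×€105.50 + (62,110/2100.0)×385 + (2100.0/2)×0.31×€105.50 = €6,598,332.08.
Lowest total cost among the candidates is at Q = 2100.0.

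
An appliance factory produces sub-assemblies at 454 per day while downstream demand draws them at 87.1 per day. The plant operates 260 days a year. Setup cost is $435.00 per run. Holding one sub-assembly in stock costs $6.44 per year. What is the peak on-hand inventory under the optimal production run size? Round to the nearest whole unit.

I_max ≈ 1,572 sub-assemblies

Annual demand D = 87.1 × 260 = 22,646.
Production build-up factor (1 − d/p) = 1 − 87.1/454 = 0.8081.
Q* = √(2DS / (H(1 − d/p))) = √(2 × 22,646 × 435 / (6.44 × 0.8081)).
= √(19,702,020 / 5.2045) ≈ 1945.658.
Maximum inventory = Q*(1 − d/p) = 1945.658 × 0.8081 ≈ 1572.383.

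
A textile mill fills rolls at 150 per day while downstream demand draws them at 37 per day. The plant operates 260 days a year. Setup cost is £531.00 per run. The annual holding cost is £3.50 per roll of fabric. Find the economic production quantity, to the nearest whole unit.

Annual demand D = 37 × 260 = 9,620.
Production build-up factor (1 − d/p) = 1 − 37/150 = 0.7533.
Q* = √(2DS / (H(1 − d/p))) = √(2 × 9,620 × 531 / (3.5 × 0.7533)).
= √(10,216,440 / 2.6367) ≈ 1968.440.

Q* ≈ 1,968 rolls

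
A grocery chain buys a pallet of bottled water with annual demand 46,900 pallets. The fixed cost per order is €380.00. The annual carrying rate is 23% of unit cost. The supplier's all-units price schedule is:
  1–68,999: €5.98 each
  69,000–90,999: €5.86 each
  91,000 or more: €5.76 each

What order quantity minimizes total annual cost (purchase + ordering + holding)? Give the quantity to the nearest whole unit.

Holding cost per unit per year at price C is H = 0.23·C.
Candidates are each tier's EOQ (if it falls in that tier) and each price-break quantity.
EOQ at €5.98 = 5090.7 (feasible in tier 1): TC = 46,900×€5.98 + (46,900/5090.7)×380 + (5090.7/2)×0.23×€5.98 = €287,463.77.
EOQ at €5.86 = 5142.6 < 69000, so use break Q=69000: TC = 46,900×€5.86 + (46,900/69000.0)×380 + (69000.0/2)×0.23×€5.86 = €321,591.39.
EOQ at €5.76 = 5187.0 < 91000, so use break Q=91000: TC = 46,900×€5.76 + (46,900/91000.0)×380 + (91000.0/2)×0.23×€5.76 = €330,618.25.
Lowest total cost is €287,463.77 at Q = 5090.7.

Q* ≈ 5,091 pallets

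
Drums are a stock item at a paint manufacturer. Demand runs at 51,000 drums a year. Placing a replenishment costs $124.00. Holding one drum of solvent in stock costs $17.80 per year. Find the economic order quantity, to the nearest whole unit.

EOQ = √(2DS / H) = √(2 × 51,000 × 124 / 17.8).
= √(12,648,000 / 17.8) = √710,561.7978 ≈ 842.948.

Q* ≈ 843 drums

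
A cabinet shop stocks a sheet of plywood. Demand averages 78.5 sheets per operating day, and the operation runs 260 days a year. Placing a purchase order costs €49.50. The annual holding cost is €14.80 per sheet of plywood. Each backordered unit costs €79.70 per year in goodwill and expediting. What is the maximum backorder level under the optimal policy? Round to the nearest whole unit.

S* ≈ 63 sheets

Annual demand D = 78.5 × 260 = 20,410.
With planned backorders, Q* = √(2DS/H) · √((H+B)/B).
√(2DS/H) = √(2 × 20,410 × 49.5 / 14.8) = 369.495.
√((H+B)/B) = √((14.8+79.7)/79.7) = 1.0889.
Q* ≈ 402.342.
S* = Q* · H/(H+B) = 402.342 × 14.8/94.5 ≈ 63.012.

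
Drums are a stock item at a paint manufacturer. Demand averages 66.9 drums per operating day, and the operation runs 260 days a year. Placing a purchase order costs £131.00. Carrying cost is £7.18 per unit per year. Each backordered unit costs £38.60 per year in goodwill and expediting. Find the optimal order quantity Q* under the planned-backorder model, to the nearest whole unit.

Q* ≈ 868 drums

Annual demand D = 66.9 × 260 = 17,394.
With planned backorders, Q* = √(2DS/H) · √((H+B)/B).
√(2DS/H) = √(2 × 17,394 × 131 / 7.18) = 796.688.
√((H+B)/B) = √((7.18+38.6)/38.6) = 1.0890.
Q* ≈ 867.626.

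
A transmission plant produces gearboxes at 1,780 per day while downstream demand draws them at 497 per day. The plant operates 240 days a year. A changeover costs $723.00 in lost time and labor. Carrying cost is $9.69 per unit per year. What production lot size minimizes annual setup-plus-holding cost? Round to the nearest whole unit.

Annual demand D = 497 × 240 = 119,280.
Production build-up factor (1 − d/p) = 1 − 497/1,780 = 0.7208.
Q* = √(2DS / (H(1 − d/p))) = √(2 × 119,280 × 723 / (9.69 × 0.7208)).
= √(172,478,880 / 6.9844) ≈ 4969.386.

Q* ≈ 4,969 gearboxes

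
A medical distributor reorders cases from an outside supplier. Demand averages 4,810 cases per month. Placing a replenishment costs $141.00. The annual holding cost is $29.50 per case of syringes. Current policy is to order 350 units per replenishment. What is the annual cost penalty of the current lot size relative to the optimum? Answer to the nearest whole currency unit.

Annual demand D = 4,810 × 12 = 57,720.
EOQ = √(2DS/H) = √(2 × 57,720 × 141 / 29.5) ≈ 742.81.
Cost at Q* = (D/Q*)S + (Q*/2)H = √(2DSH) ≈ $21,912.84.
Cost at Q = 350: (57,720/350)×141 + (350/2)×29.5 = $23,252.91 + $5,162.50 = $28,415.41.
Excess = $28,415.41 − $21,912.84 = $6,502.57.

Extra cost ≈ $6,503 per year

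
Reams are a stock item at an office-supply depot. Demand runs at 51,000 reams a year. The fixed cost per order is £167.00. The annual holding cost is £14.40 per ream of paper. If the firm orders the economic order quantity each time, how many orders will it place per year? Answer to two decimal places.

N ≈ 46.89 orders per year

Q* = √(2DS/H) = √(2 × 51,000 × 167 / 14.4) ≈ 1087.62.
Orders per year = D / Q* = 51,000 / 1087.62 ≈ 46.891.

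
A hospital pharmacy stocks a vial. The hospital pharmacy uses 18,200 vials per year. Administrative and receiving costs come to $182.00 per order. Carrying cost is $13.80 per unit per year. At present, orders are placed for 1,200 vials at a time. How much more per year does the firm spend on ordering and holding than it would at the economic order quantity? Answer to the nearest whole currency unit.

Extra cost ≈ $1,479 per year

EOQ = √(2DS/H) = √(2 × 18,200 × 182 / 13.8) ≈ 692.86.
Cost at Q* = (D/Q*)S + (Q*/2)H = √(2DSH) ≈ $9,561.50.
Cost at Q = 1,200: (18,200/1,200)×182 + (1,200/2)×13.8 = $2,760.33 + $8,280.00 = $11,040.33.
Excess = $11,040.33 − $9,561.50 = $1,478.84.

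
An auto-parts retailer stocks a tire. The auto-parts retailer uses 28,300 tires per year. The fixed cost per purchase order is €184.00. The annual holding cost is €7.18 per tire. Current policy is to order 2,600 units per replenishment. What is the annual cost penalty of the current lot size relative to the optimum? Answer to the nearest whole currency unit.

Extra cost ≈ €2,689 per year

EOQ = √(2DS/H) = √(2 × 28,300 × 184 / 7.18) ≈ 1204.36.
Cost at Q* = (D/Q*)S + (Q*/2)H = √(2DSH) ≈ €8,647.28.
Cost at Q = 2,600: (28,300/2,600)×184 + (2,600/2)×7.18 = €2,002.77 + €9,334.00 = €11,336.77.
Excess = €11,336.77 − €8,647.28 = €2,689.49.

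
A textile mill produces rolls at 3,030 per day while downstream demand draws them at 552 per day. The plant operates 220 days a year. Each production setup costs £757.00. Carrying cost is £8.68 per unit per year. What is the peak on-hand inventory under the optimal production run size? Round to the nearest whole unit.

Annual demand D = 552 × 220 = 121,440.
Production build-up factor (1 − d/p) = 1 − 552/3,030 = 0.8178.
Q* = √(2DS / (H(1 − d/p))) = √(2 × 121,440 × 757 / (8.68 × 0.8178)).
= √(183,860,160 / 7.0987) ≈ 5089.260.
Maximum inventory = Q*(1 − d/p) = 5089.260 × 0.8178 ≈ 4162.107.

I_max ≈ 4,162 rolls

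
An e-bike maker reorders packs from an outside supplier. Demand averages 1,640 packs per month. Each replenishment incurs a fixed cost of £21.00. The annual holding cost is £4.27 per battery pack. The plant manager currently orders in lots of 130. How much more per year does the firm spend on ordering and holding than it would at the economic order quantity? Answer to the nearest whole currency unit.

Extra cost ≈ £1,578 per year

Annual demand D = 1,640 × 12 = 19,680.
EOQ = √(2DS/H) = √(2 × 19,680 × 21 / 4.27) ≈ 439.97.
Cost at Q* = (D/Q*)S + (Q*/2)H = √(2DSH) ≈ £1,878.67.
Cost at Q = 130: (19,680/130)×21 + (130/2)×4.27 = £3,179.08 + £277.55 = £3,456.63.
Excess = £3,456.63 − £1,878.67 = £1,577.95.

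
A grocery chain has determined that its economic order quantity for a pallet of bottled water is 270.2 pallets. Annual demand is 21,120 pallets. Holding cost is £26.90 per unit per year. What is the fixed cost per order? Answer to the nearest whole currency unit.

Invert the EOQ relation Q*² = 2DS/H.
From Q* = √(2DS/H): S = Q*²H / (2D) = 270.2² × 26.9 / (2 × 21,120) = 46.4942.

S ≈ £46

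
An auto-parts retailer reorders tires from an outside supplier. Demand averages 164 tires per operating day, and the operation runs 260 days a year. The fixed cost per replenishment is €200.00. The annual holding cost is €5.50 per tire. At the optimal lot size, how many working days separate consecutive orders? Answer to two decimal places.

Annual demand D = 164 × 260 = 42,640.
EOQ = √(2DS/H) = √(2 × 42,640 × 200 / 5.5) ≈ 1760.99.
Cycle time = Q*/D × 260 = 1760.99 / 42,640 × 260 ≈ 10.738 days.

T ≈ 10.74 days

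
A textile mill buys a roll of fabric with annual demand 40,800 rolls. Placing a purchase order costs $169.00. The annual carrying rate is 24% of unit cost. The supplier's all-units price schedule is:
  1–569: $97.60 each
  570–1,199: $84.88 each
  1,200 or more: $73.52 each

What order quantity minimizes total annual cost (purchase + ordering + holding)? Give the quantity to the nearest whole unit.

Q* ≈ 1,200 rolls

Holding cost per unit per year at price C is H = 0.24·C.
Candidates are each tier's EOQ (if it falls in that tier) and each price-break quantity.
Tier 1 ($97.60): EOQ = 767.3 exceeds tier's upper bound 569, so this tier is dominated.
EOQ at $84.88 = 822.8 (feasible in tier 2): TC = 40,800×$84.88 + (40,800/822.8)×169 + (822.8/2)×0.24×$84.88 = $3,479,864.88.
EOQ at $73.52 = 884.1 < 1200, so use break Q=1200: TC = 40,800×$73.52 + (40,800/1200.0)×169 + (1200.0/2)×0.24×$73.52 = $3,015,948.88.
Lowest total cost is $3,015,948.88 at Q = 1200.0.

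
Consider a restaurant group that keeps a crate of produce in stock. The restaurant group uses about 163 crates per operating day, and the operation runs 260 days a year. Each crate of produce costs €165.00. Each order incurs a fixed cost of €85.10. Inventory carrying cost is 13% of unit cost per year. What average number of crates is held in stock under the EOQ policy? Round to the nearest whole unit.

Annual demand D = 163 × 260 = 42,380.
Holding cost H = 0.13 × €165.00 = €21.4500 per unit per year.
EOQ = √(2DS/H) = √(2 × 42,380 × 85.1 / 21.45) ≈ 579.89.
Average inventory = Q*/2 ≈ 579.89 / 2 = 289.946.

Average inventory ≈ 290 crates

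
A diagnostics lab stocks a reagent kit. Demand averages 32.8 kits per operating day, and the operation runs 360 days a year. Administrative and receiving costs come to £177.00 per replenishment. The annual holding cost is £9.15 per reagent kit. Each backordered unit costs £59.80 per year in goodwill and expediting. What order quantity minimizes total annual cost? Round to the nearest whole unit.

Annual demand D = 32.8 × 360 = 11,808.
With planned backorders, Q* = √(2DS/H) · √((H+B)/B).
√(2DS/H) = √(2 × 11,808 × 177 / 9.15) = 675.895.
√((H+B)/B) = √((9.15+59.8)/59.8) = 1.0738.
Q* ≈ 725.765.

Q* ≈ 726 kits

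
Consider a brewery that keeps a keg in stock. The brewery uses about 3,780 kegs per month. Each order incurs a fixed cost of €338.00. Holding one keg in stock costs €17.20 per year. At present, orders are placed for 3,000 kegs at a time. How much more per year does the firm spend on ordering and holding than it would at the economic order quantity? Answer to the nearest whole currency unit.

Annual demand D = 3,780 × 12 = 45,360.
EOQ = √(2DS/H) = √(2 × 45,360 × 338 / 17.2) ≈ 1335.20.
Cost at Q* = (D/Q*)S + (Q*/2)H = √(2DSH) ≈ €22,965.40.
Cost at Q = 3,000: (45,360/3,000)×338 + (3,000/2)×17.2 = €5,110.56 + €25,800.00 = €30,910.56.
Excess = €30,910.56 − €22,965.40 = €7,945.16.

Extra cost ≈ €7,945 per year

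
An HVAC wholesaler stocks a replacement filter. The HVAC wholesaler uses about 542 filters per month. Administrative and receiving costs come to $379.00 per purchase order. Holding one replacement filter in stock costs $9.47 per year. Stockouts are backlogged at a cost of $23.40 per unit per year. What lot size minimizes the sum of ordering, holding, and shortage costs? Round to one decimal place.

Q* ≈ 855.1 filters

Annual demand D = 542 × 12 = 6,504.
With planned backorders, Q* = √(2DS/H) · √((H+B)/B).
√(2DS/H) = √(2 × 6,504 × 379 / 9.47) = 721.523.
√((H+B)/B) = √((9.47+23.4)/23.4) = 1.1852.
Q* ≈ 855.149.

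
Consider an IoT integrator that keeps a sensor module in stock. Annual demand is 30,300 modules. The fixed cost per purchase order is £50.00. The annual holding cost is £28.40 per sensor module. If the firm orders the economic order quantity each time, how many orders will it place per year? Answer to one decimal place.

Q* = √(2DS/H) = √(2 × 30,300 × 50 / 28.4) ≈ 326.63.
Orders per year = D / Q* = 30,300 / 326.63 ≈ 92.764.

N ≈ 92.8 orders per year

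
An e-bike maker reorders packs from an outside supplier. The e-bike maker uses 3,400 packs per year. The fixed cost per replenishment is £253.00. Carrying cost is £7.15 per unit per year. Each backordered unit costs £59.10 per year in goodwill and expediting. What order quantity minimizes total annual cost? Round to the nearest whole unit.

Q* ≈ 519 packs

With planned backorders, Q* = √(2DS/H) · √((H+B)/B).
√(2DS/H) = √(2 × 3,400 × 253 / 7.15) = 490.526.
√((H+B)/B) = √((7.15+59.1)/59.1) = 1.0588.
Q* ≈ 519.351.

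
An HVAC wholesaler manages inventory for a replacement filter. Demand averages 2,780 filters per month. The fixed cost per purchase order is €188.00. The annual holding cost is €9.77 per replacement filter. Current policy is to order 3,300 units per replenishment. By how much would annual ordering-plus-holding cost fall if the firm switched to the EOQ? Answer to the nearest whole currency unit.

Annual demand D = 2,780 × 12 = 33,360.
EOQ = √(2DS/H) = √(2 × 33,360 × 188 / 9.77) ≈ 1133.08.
Cost at Q* = (D/Q*)S + (Q*/2)H = √(2DSH) ≈ €11,070.17.
Cost at Q = 3,300: (33,360/3,300)×188 + (3,300/2)×9.77 = €1,900.51 + €16,120.50 = €18,021.01.
Excess = €18,021.01 − €11,070.17 = €6,950.84.

Extra cost ≈ €6,951 per year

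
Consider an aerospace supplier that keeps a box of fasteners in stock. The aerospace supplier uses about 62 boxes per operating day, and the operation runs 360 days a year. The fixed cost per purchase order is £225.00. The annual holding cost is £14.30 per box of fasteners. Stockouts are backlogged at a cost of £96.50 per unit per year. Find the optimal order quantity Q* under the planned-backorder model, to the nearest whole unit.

Q* ≈ 898 boxes

Annual demand D = 62 × 360 = 22,320.
With planned backorders, Q* = √(2DS/H) · √((H+B)/B).
√(2DS/H) = √(2 × 22,320 × 225 / 14.3) = 838.080.
√((H+B)/B) = √((14.3+96.5)/96.5) = 1.0715.
Q* ≈ 898.031.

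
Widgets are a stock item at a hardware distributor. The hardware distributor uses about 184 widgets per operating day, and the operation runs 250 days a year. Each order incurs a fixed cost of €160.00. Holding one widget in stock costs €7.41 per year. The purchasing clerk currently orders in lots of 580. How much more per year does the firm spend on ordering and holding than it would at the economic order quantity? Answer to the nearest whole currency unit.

Annual demand D = 184 × 250 = 46,000.
EOQ = √(2DS/H) = √(2 × 46,000 × 160 / 7.41) ≈ 1409.43.
Cost at Q* = (D/Q*)S + (Q*/2)H = √(2DSH) ≈ €10,443.91.
Cost at Q = 580: (46,000/580)×160 + (580/2)×7.41 = €12,689.66 + €2,148.90 = €14,838.56.
Excess = €14,838.56 − €10,443.91 = €4,394.65.

Extra cost ≈ €4,395 per year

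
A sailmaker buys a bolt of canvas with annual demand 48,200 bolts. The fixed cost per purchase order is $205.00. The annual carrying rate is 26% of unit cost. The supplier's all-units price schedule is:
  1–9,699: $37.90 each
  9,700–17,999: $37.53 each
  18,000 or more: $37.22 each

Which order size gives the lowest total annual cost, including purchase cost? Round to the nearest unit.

Q* ≈ 1,416 bolts

Holding cost per unit per year at price C is H = 0.26·C.
Evaluate total cost at each tier's feasible EOQ or, if the EOQ is below the tier, at the tier's minimum quantity.
EOQ at $37.90 = 1416.1 (feasible in tier 1): TC = 48,200×$37.90 + (48,200/1416.1)×205 + (1416.1/2)×0.26×$37.90 = $1,840,734.74.
EOQ at $37.53 = 1423.1 < 9700, so use break Q=9700: TC = 48,200×$37.53 + (48,200/9700.0)×205 + (9700.0/2)×0.26×$37.53 = $1,857,289.99.
EOQ at $37.22 = 1429.0 < 18000, so use break Q=18000: TC = 48,200×$37.22 + (48,200/18000.0)×205 + (18000.0/2)×0.26×$37.22 = $1,881,647.74.
Lowest total cost is $1,840,734.74 at Q = 1416.1.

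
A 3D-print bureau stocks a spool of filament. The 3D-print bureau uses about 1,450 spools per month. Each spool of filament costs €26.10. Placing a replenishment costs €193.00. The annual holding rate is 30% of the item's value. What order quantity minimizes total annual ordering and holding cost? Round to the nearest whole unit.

Q* ≈ 926 spools

Annual demand D = 1,450 × 12 = 17,400.
Holding cost H = 0.30 × €26.10 = €7.8300 per unit per year.
EOQ = √(2DS / H) = √(2 × 17,400 × 193 / 7.83).
= √(6,716,400 / 7.83) = √857,777.7778 ≈ 926.163.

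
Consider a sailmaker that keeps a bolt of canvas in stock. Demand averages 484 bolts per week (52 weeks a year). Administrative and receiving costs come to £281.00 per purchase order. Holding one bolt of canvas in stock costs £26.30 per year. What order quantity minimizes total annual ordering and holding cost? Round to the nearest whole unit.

Annual demand D = 484 × 52 = 25,168.
EOQ = √(2DS / H) = √(2 × 25,168 × 281 / 26.3).
= √(14,144,416 / 26.3) = √537,810.4943 ≈ 733.356.

Q* ≈ 733 bolts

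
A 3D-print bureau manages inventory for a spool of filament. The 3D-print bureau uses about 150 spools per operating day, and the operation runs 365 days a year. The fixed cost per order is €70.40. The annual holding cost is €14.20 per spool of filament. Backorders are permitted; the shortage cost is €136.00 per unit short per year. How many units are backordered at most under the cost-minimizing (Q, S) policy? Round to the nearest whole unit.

Annual demand D = 150 × 365 = 54,750.
With planned backorders, Q* = √(2DS/H) · √((H+B)/B).
√(2DS/H) = √(2 × 54,750 × 70.4 / 14.2) = 736.799.
√((H+B)/B) = √((14.2+136)/136) = 1.0509.
Q* ≈ 774.310.
S* = Q* · H/(H+B) = 774.310 × 14.2/150.2 ≈ 73.204.

S* ≈ 73 spools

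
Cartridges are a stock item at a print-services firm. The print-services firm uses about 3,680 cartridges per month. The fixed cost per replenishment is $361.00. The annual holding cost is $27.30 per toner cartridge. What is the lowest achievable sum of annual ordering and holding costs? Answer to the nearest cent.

Annual demand D = 3,680 × 12 = 44,160.
EOQ = √(2DS/H) = √(2 × 44,160 × 361 / 27.3) ≈ 1080.69.
At Q*, ordering cost (D/Q*)S equals holding cost (Q*/2)H, each = √(DSH/2).
Minimum total = √(2DSH) = √(2 × 44,160 × 361 × 27.3) ≈ 29502.883.

TC* ≈ $29,502.88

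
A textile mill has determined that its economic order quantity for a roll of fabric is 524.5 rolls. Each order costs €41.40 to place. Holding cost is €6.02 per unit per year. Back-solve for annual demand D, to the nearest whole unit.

The basic EOQ model gives Q* = √(2DS/H); rearrange for the unknown.
From Q* = √(2DS/H): D = Q*²H / (2S) = 524.5² × 6.02 / (2 × 41.4) = 20001.250.

D ≈ 20,001 rolls per year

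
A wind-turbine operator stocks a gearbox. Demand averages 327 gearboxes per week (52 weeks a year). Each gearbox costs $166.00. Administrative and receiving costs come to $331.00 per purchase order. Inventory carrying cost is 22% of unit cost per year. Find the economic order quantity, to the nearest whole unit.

Q* ≈ 555 gearboxes

Annual demand D = 327 × 52 = 17,004.
Holding cost H = 0.22 × $166.00 = $36.5200 per unit per year.
EOQ = √(2DS / H) = √(2 × 17,004 × 331 / 36.52).
= √(11,256,648 / 36.52) = √308,232.4206 ≈ 555.187.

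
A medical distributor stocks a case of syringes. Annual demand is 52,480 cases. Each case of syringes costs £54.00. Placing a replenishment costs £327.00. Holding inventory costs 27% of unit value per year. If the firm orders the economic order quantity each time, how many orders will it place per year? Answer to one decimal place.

N ≈ 34.2 orders per year

Holding cost H = 0.27 × £54.00 = £14.5800 per unit per year.
The optimal lot size = √(2DS/H) = √(2 × 52,480 × 327 / 14.58) ≈ 1534.29.
Orders per year = D / Q* = 52,480 / 1534.29 ≈ 34.205.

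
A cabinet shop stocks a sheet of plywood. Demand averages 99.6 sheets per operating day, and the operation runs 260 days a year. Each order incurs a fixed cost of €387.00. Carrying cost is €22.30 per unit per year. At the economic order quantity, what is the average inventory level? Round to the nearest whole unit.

Average inventory ≈ 474 sheets

Annual demand D = 99.6 × 260 = 25,896.
Q* = √(2DS/H) = √(2 × 25,896 × 387 / 22.3) ≈ 948.06.
Average inventory = Q*/2 ≈ 948.06 / 2 = 474.028.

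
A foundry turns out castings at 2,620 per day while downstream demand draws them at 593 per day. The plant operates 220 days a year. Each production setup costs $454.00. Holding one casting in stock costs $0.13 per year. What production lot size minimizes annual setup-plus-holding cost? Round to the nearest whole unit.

Annual demand D = 593 × 220 = 130,460.
Production build-up factor (1 − d/p) = 1 − 593/2,620 = 0.7737.
Q* = √(2DS / (H(1 − d/p))) = √(2 × 130,460 × 454 / (0.13 × 0.7737)).
= √(118,457,680 / 0.1006) ≈ 34318.927.

Q* ≈ 34,319 castings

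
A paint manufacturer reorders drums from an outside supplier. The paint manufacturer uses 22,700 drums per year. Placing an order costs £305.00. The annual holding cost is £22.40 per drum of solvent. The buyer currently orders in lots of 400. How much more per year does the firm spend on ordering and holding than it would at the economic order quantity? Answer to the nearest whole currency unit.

EOQ = √(2DS/H) = √(2 × 22,700 × 305 / 22.4) ≈ 786.24.
Cost at Q* = (D/Q*)S + (Q*/2)H = √(2DSH) ≈ £17,611.72.
Cost at Q = 400: (22,700/400)×305 + (400/2)×22.4 = £17,308.75 + £4,480.00 = £21,788.75.
Excess = £21,788.75 − £17,611.72 = £4,177.03.

Extra cost ≈ £4,177 per year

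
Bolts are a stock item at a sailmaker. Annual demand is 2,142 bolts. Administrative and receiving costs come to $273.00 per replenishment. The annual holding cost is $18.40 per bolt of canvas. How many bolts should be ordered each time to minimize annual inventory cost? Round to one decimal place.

EOQ = √(2DS / H) = √(2 × 2,142 × 273 / 18.4).
= √(1,169,532 / 18.4) = √63,561.5217 ≈ 252.114.

Q* ≈ 252.1 bolts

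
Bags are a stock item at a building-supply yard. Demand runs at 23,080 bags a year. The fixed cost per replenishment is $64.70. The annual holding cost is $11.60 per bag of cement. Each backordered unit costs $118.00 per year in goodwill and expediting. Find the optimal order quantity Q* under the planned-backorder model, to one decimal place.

Q* ≈ 531.8 bags

With planned backorders, Q* = √(2DS/H) · √((H+B)/B).
√(2DS/H) = √(2 × 23,080 × 64.7 / 11.6) = 507.407.
√((H+B)/B) = √((11.6+118)/118) = 1.0480.
Q* ≈ 531.762.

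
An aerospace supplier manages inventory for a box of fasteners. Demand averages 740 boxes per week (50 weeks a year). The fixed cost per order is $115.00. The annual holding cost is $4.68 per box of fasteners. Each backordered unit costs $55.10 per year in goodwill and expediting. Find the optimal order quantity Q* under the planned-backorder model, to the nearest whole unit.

Annual demand D = 740 × 50 = 37,000.
With planned backorders, Q* = √(2DS/H) · √((H+B)/B).
√(2DS/H) = √(2 × 37,000 × 115 / 4.68) = 1348.472.
√((H+B)/B) = √((4.68+55.1)/55.1) = 1.0416.
Q* ≈ 1404.572.

Q* ≈ 1,405 boxes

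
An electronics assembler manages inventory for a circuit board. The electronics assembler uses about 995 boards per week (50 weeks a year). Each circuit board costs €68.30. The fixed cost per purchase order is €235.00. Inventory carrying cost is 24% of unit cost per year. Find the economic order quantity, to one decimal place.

Q* ≈ 1,194.3 boards

Annual demand D = 995 × 50 = 49,750.
Holding cost H = 0.24 × €68.30 = €16.3920 per unit per year.
EOQ = √(2DS / H) = √(2 × 49,750 × 235 / 16.392).
= √(23,382,500 / 16.392) = √1,426,458.0283 ≈ 1194.344.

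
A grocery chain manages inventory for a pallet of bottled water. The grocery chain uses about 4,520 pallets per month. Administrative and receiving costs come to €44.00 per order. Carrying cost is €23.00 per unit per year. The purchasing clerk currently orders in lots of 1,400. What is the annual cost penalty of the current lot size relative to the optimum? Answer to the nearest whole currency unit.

Annual demand D = 4,520 × 12 = 54,240.
EOQ = √(2DS/H) = √(2 × 54,240 × 44 / 23) ≈ 455.55.
Cost at Q* = (D/Q*)S + (Q*/2)H = √(2DSH) ≈ €10,477.68.
Cost at Q = 1,400: (54,240/1,400)×44 + (1,400/2)×23 = €1,704.69 + €16,100.00 = €17,804.69.
Excess = €17,804.69 − €10,477.68 = €7,327.01.

Extra cost ≈ €7,327 per year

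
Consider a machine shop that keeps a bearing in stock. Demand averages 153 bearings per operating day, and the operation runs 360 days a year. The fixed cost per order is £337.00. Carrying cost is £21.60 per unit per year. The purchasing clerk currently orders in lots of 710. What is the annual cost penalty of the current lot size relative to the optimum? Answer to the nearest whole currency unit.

Annual demand D = 153 × 360 = 55,080.
EOQ = √(2DS/H) = √(2 × 55,080 × 337 / 21.6) ≈ 1310.99.
Cost at Q* = (D/Q*)S + (Q*/2)H = √(2DSH) ≈ £28,317.43.
Cost at Q = 710: (55,080/710)×337 + (710/2)×21.6 = £26,143.61 + £7,668.00 = £33,811.61.
Excess = £33,811.61 − £28,317.43 = £5,494.18.

Extra cost ≈ £5,494 per year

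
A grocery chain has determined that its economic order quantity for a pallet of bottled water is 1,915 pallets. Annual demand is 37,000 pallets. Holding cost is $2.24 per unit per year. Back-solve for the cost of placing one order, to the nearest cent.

S ≈ $111.01

The basic EOQ model gives Q* = √(2DS/H); rearrange for the unknown.
From Q* = √(2DS/H): S = Q*²H / (2D) = 1,915² × 2.24 / (2 × 37,000) = 111.0079.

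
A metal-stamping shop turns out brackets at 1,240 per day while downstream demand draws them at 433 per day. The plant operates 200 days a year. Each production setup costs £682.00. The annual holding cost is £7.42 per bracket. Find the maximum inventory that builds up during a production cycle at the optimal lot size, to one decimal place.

Annual demand D = 433 × 200 = 86,600.
Production build-up factor (1 − d/p) = 1 − 433/1,240 = 0.6508.
Q* = √(2DS / (H(1 − d/p))) = √(2 × 86,600 × 682 / (7.42 × 0.6508)).
= √(118,122,400 / 4.829) ≈ 4945.819.
Maximum inventory = Q*(1 − d/p) = 4945.819 × 0.6508 ≈ 3218.771.

I_max ≈ 3,218.8 brackets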